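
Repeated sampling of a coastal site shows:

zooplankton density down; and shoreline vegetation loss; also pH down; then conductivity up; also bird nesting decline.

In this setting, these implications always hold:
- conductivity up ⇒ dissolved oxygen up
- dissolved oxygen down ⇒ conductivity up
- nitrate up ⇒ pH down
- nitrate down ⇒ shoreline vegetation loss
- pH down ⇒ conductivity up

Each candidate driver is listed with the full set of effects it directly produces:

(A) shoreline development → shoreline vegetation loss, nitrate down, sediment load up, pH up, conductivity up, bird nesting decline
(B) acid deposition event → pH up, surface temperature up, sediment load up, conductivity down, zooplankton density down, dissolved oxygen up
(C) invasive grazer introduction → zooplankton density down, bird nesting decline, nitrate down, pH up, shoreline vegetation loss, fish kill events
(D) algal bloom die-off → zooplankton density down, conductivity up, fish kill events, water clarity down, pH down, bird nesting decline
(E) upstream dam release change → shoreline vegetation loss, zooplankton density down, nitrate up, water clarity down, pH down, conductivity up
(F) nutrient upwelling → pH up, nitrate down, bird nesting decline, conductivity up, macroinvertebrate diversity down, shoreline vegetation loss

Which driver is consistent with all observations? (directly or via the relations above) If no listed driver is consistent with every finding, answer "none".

none

Testing each hypothesis:
(A) shoreline development — fails on zooplankton density down, pH down (predicts pH up, not pH down)
(B) acid deposition event — fails on shoreline vegetation loss, pH down, conductivity up, bird nesting decline (predicts pH up, not pH down; predicts conductivity down, not conductivity up)
(C) invasive grazer introduction — fails on pH down, conductivity up (predicts pH up, not pH down)
(D) algal bloom die-off — does not account for shoreline vegetation loss
(E) upstream dam release change — does not account for bird nesting decline
(F) nutrient upwelling — zooplankton density down ✗; shoreline vegetation loss ✓; pH down ✗; conductivity up ✓; bird nesting decline ✓
None of the listed candidates fits everything.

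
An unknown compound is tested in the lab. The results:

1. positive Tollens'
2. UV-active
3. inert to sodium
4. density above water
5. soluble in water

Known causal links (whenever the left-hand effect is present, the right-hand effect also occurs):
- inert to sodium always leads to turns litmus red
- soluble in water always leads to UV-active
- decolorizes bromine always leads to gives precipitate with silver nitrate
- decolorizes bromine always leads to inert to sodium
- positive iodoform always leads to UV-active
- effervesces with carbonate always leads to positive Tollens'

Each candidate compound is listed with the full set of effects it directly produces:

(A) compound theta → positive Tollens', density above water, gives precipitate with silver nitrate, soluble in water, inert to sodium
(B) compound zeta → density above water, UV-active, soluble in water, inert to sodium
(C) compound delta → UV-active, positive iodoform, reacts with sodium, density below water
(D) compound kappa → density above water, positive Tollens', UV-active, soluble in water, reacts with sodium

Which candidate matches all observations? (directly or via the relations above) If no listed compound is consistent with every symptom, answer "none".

Checking each candidate against the observations:
(A) compound theta — positive Tollens' ✓; UV-active ✓ (through soluble in water → UV-active); inert to sodium ✓; density above water ✓; soluble in water ✓
(B) compound zeta — does not account for positive Tollens'
(C) compound delta — fails on positive Tollens', inert to sodium, density above water, soluble in water (predicts reacts with sodium, not inert to sodium; predicts density below water, not density above water)
(D) compound kappa — positive Tollens' ✓; UV-active ✓; inert to sodium ✗; density above water ✓; soluble in water ✓
(A) is the only candidate with no mismatches.

A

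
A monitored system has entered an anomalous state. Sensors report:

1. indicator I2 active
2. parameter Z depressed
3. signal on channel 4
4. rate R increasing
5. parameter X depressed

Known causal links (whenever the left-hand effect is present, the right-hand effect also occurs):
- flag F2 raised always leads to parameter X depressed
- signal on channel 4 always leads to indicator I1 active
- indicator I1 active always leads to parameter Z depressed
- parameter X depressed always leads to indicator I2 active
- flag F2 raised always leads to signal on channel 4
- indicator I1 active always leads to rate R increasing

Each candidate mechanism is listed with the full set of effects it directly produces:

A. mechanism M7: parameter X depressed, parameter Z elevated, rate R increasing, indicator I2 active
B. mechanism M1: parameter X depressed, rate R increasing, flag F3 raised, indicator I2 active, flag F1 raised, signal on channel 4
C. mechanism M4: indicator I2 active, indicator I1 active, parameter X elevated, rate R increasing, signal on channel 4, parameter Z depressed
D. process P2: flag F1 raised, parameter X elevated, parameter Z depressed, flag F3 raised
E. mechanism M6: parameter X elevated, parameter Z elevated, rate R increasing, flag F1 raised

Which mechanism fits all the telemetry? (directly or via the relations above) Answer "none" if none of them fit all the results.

Checking each candidate against the observations:
(A) mechanism M7 — indicator I2 active match; parameter Z depressed miss; signal on channel 4 miss; rate R increasing match; parameter X depressed match
(B) mechanism M1 — indicator I2 active match; parameter Z depressed match (via signal on channel 4 → indicator I1 active → parameter Z depressed); signal on channel 4 match; rate R increasing match; parameter X depressed match
(C) mechanism M4 — fails on parameter X depressed (predicts parameter X elevated, not parameter X depressed)
(D) process P2 — indicator I2 active miss; parameter Z depressed match; signal on channel 4 miss; rate R increasing miss; parameter X depressed miss
(E) mechanism M6 — indicator I2 active miss; parameter Z depressed miss; signal on channel 4 miss; rate R increasing match; parameter X depressed miss
(B) is the only candidate with no mismatches.

B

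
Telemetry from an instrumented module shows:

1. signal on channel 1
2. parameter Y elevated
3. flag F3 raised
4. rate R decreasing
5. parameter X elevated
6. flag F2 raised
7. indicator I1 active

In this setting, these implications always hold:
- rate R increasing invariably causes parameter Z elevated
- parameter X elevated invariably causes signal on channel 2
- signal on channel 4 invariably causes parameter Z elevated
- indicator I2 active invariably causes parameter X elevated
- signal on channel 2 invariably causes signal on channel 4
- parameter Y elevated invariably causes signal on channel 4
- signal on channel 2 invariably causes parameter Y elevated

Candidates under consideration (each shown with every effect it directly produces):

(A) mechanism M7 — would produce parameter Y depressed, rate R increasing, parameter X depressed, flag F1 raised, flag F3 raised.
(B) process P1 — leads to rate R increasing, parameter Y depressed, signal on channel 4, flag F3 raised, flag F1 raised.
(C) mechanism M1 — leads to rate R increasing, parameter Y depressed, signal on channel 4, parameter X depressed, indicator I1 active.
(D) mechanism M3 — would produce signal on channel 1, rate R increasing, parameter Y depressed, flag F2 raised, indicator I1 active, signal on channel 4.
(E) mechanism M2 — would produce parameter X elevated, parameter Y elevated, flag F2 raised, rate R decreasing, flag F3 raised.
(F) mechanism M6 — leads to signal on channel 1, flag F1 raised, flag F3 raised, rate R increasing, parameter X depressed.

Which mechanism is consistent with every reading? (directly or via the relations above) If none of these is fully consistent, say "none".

Per-candidate check:
(A) mechanism M7 — fails on signal on channel 1, parameter Y elevated, rate R decreasing, parameter X elevated, flag F2 raised, indicator I1 active (predicts parameter Y depressed, not parameter Y elevated; predicts rate R increasing, not rate R decreasing; predicts parameter X depressed, not parameter X elevated)
(B) process P1 — signal on channel 1 miss; parameter Y elevated miss; flag F3 raised match; rate R decreasing miss; parameter X elevated miss; flag F2 raised miss; indicator I1 active miss
(C) mechanism M1 — fails on signal on channel 1, parameter Y elevated, flag F3 raised, rate R decreasing, parameter X elevated, flag F2 raised (predicts parameter Y depressed, not parameter Y elevated; predicts rate R increasing, not rate R decreasing; predicts parameter X depressed, not parameter X elevated)
(D) mechanism M3 — fails on parameter Y elevated, flag F3 raised, rate R decreasing, parameter X elevated (predicts parameter Y depressed, not parameter Y elevated; predicts rate R increasing, not rate R decreasing)
(E) mechanism M2 — does not account for signal on channel 1, indicator I1 active
(F) mechanism M6 — signal on channel 1 match; parameter Y elevated miss; flag F3 raised match; rate R decreasing miss; parameter X elevated miss; flag F2 raised miss; indicator I1 active miss
Every candidate fails on at least one observation.

none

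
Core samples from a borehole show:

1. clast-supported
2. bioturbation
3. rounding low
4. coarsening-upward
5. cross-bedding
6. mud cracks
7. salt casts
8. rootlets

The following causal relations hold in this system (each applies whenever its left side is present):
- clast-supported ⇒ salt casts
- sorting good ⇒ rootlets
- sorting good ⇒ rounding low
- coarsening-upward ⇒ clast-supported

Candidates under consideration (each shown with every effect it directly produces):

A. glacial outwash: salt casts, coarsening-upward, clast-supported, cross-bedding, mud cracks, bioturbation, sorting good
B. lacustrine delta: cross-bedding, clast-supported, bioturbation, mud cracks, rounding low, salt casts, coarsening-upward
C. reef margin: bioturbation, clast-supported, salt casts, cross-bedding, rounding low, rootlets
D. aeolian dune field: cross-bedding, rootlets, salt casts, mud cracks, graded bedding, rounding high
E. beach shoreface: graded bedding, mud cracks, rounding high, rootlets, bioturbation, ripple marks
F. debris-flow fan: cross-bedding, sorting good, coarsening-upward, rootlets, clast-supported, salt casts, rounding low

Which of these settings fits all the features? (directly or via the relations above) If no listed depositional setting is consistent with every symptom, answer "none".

A

Checking each candidate against the observations:
(A) glacial outwash — clast-supported yes; bioturbation yes; rounding low yes (by sorting good → rounding low); coarsening-upward yes; cross-bedding yes; mud cracks yes; salt casts yes; rootlets yes (by sorting good → rootlets)
(B) lacustrine delta — does not account for rootlets
(C) reef margin — clast-supported yes; bioturbation yes; rounding low yes; coarsening-upward NO; cross-bedding yes; mud cracks NO; salt casts yes; rootlets yes
(D) aeolian dune field — fails on clast-supported, bioturbation, rounding low, coarsening-upward (predicts rounding high, not rounding low)
(E) beach shoreface — clast-supported NO; bioturbation yes; rounding low NO; coarsening-upward NO; cross-bedding NO; mud cracks yes; salt casts NO; rootlets yes
(F) debris-flow fan — does not account for bioturbation, mud cracks
Only (A) is consistent with every observation.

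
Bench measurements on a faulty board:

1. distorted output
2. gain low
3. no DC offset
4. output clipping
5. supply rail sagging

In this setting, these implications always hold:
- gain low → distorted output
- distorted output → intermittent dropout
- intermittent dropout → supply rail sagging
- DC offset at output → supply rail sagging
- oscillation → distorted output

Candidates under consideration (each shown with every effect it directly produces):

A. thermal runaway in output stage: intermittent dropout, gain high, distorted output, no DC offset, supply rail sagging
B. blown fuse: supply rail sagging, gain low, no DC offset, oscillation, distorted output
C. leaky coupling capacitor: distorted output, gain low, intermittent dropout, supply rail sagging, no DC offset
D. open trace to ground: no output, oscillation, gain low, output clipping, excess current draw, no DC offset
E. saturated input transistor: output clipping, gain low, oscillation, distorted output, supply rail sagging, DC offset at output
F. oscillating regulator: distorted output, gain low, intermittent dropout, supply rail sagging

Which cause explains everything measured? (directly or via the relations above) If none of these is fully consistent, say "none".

D

For each candidate, compare predicted effects to what was observed:
(A) thermal runaway in output stage — distorted output yes; gain low NO; no DC offset yes; output clipping NO; supply rail sagging yes
(B) blown fuse — does not account for output clipping
(C) leaky coupling capacitor — does not account for output clipping
(D) open trace to ground — distorted output yes (by oscillation → distorted output); gain low yes; no DC offset yes; output clipping yes; supply rail sagging yes (by oscillation → distorted output → intermittent dropout → supply rail sagging)
(E) saturated input transistor — distorted output yes; gain low yes; no DC offset NO; output clipping yes; supply rail sagging yes
(F) oscillating regulator — distorted output yes; gain low yes; no DC offset NO; output clipping NO; supply rail sagging yes
(D) alone accounts for all the evidence.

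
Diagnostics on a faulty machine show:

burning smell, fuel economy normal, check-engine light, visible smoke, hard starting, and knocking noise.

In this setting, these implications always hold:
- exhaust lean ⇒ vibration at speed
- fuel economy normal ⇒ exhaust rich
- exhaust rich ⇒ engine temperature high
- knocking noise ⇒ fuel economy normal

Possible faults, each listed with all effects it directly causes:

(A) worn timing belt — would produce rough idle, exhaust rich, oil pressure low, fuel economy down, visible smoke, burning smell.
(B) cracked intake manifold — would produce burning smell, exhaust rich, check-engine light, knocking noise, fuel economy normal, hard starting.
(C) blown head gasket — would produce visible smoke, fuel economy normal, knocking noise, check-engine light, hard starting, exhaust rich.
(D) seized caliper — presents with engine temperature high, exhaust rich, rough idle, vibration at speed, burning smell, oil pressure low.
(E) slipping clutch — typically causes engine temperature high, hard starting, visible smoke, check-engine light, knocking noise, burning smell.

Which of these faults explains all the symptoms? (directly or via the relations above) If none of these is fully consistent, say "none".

E

Checking each candidate against the observations:
(A) worn timing belt — burning smell yes; fuel economy normal NO; check-engine light NO; visible smoke yes; hard starting NO; knocking noise NO
(B) cracked intake manifold — does not account for visible smoke
(C) blown head gasket — does not account for burning smell
(D) seized caliper — burning smell yes; fuel economy normal NO; check-engine light NO; visible smoke NO; hard starting NO; knocking noise NO
(E) slipping clutch — accounts for every observation (fuel economy normal via knocking noise → fuel economy normal)
(E) alone accounts for all the evidence.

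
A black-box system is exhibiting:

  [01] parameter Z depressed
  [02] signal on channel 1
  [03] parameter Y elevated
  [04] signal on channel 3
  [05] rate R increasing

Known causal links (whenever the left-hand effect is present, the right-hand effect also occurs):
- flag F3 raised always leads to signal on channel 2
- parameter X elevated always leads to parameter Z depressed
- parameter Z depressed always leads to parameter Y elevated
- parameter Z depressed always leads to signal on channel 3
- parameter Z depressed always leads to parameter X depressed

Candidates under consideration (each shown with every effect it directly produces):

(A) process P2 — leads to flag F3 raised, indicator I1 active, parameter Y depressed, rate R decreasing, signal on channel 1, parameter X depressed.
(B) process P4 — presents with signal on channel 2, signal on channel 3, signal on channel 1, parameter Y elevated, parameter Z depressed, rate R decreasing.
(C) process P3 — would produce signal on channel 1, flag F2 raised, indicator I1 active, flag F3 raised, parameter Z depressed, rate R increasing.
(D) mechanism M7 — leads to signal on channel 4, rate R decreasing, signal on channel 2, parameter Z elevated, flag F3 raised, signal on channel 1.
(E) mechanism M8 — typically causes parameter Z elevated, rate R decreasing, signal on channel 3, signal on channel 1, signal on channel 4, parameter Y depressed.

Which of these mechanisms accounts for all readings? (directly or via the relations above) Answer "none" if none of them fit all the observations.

Checking each candidate against the observations:
(A) process P2 — parameter Z depressed -; signal on channel 1 +; parameter Y elevated -; signal on channel 3 -; rate R increasing -
(B) process P4 — parameter Z depressed +; signal on channel 1 +; parameter Y elevated +; signal on channel 3 +; rate R increasing -
(C) process P3 — parameter Z depressed +; signal on channel 1 +; parameter Y elevated + (by parameter Z depressed → parameter Y elevated); signal on channel 3 + (by parameter Z depressed → signal on channel 3); rate R increasing +
(D) mechanism M7 — fails on parameter Z depressed, parameter Y elevated, signal on channel 3, rate R increasing (predicts parameter Z elevated, not parameter Z depressed; predicts rate R decreasing, not rate R increasing)
(E) mechanism M8 — fails on parameter Z depressed, parameter Y elevated, rate R increasing (predicts parameter Z elevated, not parameter Z depressed; predicts parameter Y depressed, not parameter Y elevated; predicts rate R decreasing, not rate R increasing)
Only (C) is consistent with every observation.

C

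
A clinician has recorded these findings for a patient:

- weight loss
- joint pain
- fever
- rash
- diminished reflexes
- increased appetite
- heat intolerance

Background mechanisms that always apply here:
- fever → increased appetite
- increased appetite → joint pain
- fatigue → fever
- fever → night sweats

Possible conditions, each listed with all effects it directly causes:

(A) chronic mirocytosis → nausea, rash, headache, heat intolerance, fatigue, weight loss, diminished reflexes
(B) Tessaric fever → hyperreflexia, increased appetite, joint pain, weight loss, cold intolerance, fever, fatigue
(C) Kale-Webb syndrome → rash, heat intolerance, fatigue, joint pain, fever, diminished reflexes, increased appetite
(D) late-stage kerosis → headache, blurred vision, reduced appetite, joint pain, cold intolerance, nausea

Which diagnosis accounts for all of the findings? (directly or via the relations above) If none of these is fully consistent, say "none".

Testing each hypothesis:
(A) chronic mirocytosis — weight loss ✓; joint pain ✓ (via fatigue → fever → increased appetite → joint pain); fever ✓ (via fatigue → fever); rash ✓; diminished reflexes ✓; increased appetite ✓ (via fatigue → fever → increased appetite); heat intolerance ✓
(B) Tessaric fever — fails on rash, diminished reflexes, heat intolerance (predicts hyperreflexia, not diminished reflexes; predicts cold intolerance, not heat intolerance)
(C) Kale-Webb syndrome — weight loss ✗; joint pain ✓; fever ✓; rash ✓; diminished reflexes ✓; increased appetite ✓; heat intolerance ✓
(D) late-stage kerosis — weight loss ✗; joint pain ✓; fever ✗; rash ✗; diminished reflexes ✗; increased appetite ✗; heat intolerance ✗
(A) alone accounts for all the evidence.

A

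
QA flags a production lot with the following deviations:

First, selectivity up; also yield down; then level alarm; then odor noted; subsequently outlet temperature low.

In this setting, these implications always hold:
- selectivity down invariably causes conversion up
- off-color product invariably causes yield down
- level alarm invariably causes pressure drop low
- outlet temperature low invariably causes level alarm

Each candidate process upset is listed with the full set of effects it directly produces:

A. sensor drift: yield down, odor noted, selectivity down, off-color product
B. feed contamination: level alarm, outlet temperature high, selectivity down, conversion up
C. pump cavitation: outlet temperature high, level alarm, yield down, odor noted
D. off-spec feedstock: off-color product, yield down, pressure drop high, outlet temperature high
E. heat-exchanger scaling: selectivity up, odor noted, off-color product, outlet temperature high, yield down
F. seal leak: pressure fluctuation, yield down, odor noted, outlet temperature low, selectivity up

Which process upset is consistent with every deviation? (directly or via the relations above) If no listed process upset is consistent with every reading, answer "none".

Checking each candidate against the observations:
(A) sensor drift — selectivity up miss; yield down match; level alarm miss; odor noted match; outlet temperature low miss
(B) feed contamination — fails on selectivity up, yield down, odor noted, outlet temperature low (predicts selectivity down, not selectivity up; predicts outlet temperature high, not outlet temperature low)
(C) pump cavitation — selectivity up miss; yield down match; level alarm match; odor noted match; outlet temperature low miss
(D) off-spec feedstock — selectivity up miss; yield down match; level alarm miss; odor noted miss; outlet temperature low miss
(E) heat-exchanger scaling — fails on level alarm, outlet temperature low (predicts outlet temperature high, not outlet temperature low)
(F) seal leak — accounts for every observation (level alarm by outlet temperature low → level alarm)
(F) alone accounts for all the evidence.

F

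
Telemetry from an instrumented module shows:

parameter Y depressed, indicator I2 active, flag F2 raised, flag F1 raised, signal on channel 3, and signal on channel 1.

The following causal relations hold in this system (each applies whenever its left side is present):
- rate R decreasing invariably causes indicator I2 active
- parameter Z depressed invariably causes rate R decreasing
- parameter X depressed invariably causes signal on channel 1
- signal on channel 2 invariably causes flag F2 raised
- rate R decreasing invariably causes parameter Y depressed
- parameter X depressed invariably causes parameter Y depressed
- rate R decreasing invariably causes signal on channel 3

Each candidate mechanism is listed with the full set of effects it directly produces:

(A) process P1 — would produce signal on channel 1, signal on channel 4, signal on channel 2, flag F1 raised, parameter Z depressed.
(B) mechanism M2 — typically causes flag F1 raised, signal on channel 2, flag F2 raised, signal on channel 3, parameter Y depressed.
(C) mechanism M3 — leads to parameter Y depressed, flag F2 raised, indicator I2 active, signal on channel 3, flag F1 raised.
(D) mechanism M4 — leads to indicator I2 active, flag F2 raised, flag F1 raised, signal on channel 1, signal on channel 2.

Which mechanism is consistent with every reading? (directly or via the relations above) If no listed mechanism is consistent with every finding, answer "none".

A

Checking each candidate against the observations:
(A) process P1 — parameter Y depressed match (through parameter Z depressed → rate R decreasing → parameter Y depressed); indicator I2 active match (through parameter Z depressed → rate R decreasing → indicator I2 active); flag F2 raised match (through signal on channel 2 → flag F2 raised); flag F1 raised match; signal on channel 3 match (through parameter Z depressed → rate R decreasing → signal on channel 3); signal on channel 1 match
(B) mechanism M2 — parameter Y depressed match; indicator I2 active miss; flag F2 raised match; flag F1 raised match; signal on channel 3 match; signal on channel 1 miss
(C) mechanism M3 — parameter Y depressed match; indicator I2 active match; flag F2 raised match; flag F1 raised match; signal on channel 3 match; signal on channel 1 miss
(D) mechanism M4 — parameter Y depressed miss; indicator I2 active match; flag F2 raised match; flag F1 raised match; signal on channel 3 miss; signal on channel 1 match
Only (A) is consistent with every observation.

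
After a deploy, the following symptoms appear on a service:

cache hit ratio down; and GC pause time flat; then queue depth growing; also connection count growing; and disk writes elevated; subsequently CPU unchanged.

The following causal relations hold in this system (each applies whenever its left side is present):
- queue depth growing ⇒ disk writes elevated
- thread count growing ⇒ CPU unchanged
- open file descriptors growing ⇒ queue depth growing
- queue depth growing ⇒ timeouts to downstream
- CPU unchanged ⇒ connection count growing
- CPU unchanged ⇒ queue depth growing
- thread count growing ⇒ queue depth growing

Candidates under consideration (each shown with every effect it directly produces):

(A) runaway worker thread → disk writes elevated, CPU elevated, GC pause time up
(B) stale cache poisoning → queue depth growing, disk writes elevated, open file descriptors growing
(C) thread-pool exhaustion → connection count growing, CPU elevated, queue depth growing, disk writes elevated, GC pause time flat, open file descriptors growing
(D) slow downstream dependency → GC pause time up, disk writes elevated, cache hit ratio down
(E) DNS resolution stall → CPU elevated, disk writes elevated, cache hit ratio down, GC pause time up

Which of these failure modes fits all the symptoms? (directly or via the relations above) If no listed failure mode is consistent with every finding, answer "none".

none

For each candidate, compare predicted effects to what was observed:
(A) runaway worker thread — fails on cache hit ratio down, GC pause time flat, queue depth growing, connection count growing, CPU unchanged (predicts GC pause time up, not GC pause time flat; predicts CPU elevated, not CPU unchanged)
(B) stale cache poisoning — does not account for cache hit ratio down, GC pause time flat, connection count growing, CPU unchanged
(C) thread-pool exhaustion — cache hit ratio down NO; GC pause time flat yes; queue depth growing yes; connection count growing yes; disk writes elevated yes; CPU unchanged NO
(D) slow downstream dependency — fails on GC pause time flat, queue depth growing, connection count growing, CPU unchanged (predicts GC pause time up, not GC pause time flat)
(E) DNS resolution stall — cache hit ratio down yes; GC pause time flat NO; queue depth growing NO; connection count growing NO; disk writes elevated yes; CPU unchanged NO
No candidate is consistent with all observations.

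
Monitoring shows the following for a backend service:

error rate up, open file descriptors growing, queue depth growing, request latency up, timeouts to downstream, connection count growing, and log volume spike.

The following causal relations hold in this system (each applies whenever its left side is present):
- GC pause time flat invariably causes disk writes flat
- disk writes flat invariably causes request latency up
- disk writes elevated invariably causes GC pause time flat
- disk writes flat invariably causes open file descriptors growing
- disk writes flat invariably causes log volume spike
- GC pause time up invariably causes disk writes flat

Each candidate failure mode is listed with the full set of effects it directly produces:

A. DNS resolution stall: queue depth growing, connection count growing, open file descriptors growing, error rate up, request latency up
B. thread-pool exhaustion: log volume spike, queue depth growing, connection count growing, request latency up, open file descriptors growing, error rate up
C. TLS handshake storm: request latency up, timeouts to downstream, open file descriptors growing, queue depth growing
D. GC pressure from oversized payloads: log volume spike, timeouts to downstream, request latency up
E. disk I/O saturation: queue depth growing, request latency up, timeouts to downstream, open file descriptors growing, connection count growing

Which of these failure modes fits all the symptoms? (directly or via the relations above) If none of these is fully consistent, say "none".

Per-candidate check:
(A) DNS resolution stall — does not account for timeouts to downstream, log volume spike
(B) thread-pool exhaustion — error rate up yes; open file descriptors growing yes; queue depth growing yes; request latency up yes; timeouts to downstream NO; connection count growing yes; log volume spike yes
(C) TLS handshake storm — error rate up NO; open file descriptors growing yes; queue depth growing yes; request latency up yes; timeouts to downstream yes; connection count growing NO; log volume spike NO
(D) GC pressure from oversized payloads — error rate up NO; open file descriptors growing NO; queue depth growing NO; request latency up yes; timeouts to downstream yes; connection count growing NO; log volume spike yes
(E) disk I/O saturation — error rate up NO; open file descriptors growing yes; queue depth growing yes; request latency up yes; timeouts to downstream yes; connection count growing yes; log volume spike NO
No candidate is consistent with all observations.

none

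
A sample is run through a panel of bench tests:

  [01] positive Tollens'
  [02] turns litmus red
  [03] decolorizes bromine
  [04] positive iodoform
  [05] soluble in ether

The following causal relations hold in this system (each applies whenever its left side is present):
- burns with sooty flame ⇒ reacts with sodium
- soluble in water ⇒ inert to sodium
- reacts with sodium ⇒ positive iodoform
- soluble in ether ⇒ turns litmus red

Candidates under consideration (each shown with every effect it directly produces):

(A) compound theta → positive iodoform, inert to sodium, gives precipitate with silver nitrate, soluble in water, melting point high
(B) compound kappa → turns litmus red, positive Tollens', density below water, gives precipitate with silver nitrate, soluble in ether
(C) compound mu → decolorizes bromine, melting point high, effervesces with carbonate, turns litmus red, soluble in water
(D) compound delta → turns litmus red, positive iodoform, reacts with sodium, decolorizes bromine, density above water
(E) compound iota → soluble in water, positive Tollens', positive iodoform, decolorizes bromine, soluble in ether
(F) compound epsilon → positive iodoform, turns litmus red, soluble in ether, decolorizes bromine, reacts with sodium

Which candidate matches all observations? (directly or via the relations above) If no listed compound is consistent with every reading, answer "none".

E

Per-candidate check:
(A) compound theta — does not account for positive Tollens', turns litmus red, decolorizes bromine, soluble in ether
(B) compound kappa — positive Tollens' +; turns litmus red +; decolorizes bromine -; positive iodoform -; soluble in ether +
(C) compound mu — does not account for positive Tollens', positive iodoform, soluble in ether
(D) compound delta — positive Tollens' -; turns litmus red +; decolorizes bromine +; positive iodoform +; soluble in ether -
(E) compound iota — positive Tollens' +; turns litmus red + (via soluble in ether → turns litmus red); decolorizes bromine +; positive iodoform +; soluble in ether +
(F) compound epsilon — does not account for positive Tollens'
(E) alone accounts for all the evidence.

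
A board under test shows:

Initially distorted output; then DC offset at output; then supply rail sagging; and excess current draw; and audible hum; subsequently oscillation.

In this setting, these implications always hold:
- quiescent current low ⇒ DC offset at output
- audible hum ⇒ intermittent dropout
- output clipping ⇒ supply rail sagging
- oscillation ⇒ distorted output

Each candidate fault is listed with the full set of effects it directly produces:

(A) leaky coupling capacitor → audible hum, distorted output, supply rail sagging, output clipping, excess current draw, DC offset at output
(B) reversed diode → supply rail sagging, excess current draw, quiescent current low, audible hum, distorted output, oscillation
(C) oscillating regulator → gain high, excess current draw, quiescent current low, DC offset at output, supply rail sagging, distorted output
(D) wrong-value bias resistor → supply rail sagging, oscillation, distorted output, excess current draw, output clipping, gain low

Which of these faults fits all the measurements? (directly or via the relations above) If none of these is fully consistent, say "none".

Testing each hypothesis:
(A) leaky coupling capacitor — distorted output +; DC offset at output +; supply rail sagging +; excess current draw +; audible hum +; oscillation -
(B) reversed diode — distorted output +; DC offset at output + (via quiescent current low → DC offset at output); supply rail sagging +; excess current draw +; audible hum +; oscillation +
(C) oscillating regulator — distorted output +; DC offset at output +; supply rail sagging +; excess current draw +; audible hum -; oscillation -
(D) wrong-value bias resistor — distorted output +; DC offset at output -; supply rail sagging +; excess current draw +; audible hum -; oscillation +
(B) is the only candidate with no mismatches.

B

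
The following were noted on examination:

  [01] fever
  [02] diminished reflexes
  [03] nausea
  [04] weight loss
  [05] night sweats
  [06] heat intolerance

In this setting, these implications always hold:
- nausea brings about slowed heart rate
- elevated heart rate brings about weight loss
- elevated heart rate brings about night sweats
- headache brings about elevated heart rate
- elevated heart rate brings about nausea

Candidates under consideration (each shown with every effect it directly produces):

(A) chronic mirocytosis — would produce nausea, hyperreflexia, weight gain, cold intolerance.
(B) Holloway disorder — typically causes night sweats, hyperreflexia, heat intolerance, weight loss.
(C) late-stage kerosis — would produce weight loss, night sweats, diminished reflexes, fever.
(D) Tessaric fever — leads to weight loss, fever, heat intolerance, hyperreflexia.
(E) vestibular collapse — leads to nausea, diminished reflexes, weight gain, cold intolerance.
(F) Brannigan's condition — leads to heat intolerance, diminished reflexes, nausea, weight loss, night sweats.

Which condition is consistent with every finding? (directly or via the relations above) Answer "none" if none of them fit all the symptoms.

none

Per-candidate check:
(A) chronic mirocytosis — fever -; diminished reflexes -; nausea +; weight loss -; night sweats -; heat intolerance -
(B) Holloway disorder — fails on fever, diminished reflexes, nausea (predicts hyperreflexia, not diminished reflexes)
(C) late-stage kerosis — fever +; diminished reflexes +; nausea -; weight loss +; night sweats +; heat intolerance -
(D) Tessaric fever — fever +; diminished reflexes -; nausea -; weight loss +; night sweats -; heat intolerance +
(E) vestibular collapse — fails on fever, weight loss, night sweats, heat intolerance (predicts weight gain, not weight loss; predicts cold intolerance, not heat intolerance)
(F) Brannigan's condition — does not account for fever
No candidate is consistent with all observations.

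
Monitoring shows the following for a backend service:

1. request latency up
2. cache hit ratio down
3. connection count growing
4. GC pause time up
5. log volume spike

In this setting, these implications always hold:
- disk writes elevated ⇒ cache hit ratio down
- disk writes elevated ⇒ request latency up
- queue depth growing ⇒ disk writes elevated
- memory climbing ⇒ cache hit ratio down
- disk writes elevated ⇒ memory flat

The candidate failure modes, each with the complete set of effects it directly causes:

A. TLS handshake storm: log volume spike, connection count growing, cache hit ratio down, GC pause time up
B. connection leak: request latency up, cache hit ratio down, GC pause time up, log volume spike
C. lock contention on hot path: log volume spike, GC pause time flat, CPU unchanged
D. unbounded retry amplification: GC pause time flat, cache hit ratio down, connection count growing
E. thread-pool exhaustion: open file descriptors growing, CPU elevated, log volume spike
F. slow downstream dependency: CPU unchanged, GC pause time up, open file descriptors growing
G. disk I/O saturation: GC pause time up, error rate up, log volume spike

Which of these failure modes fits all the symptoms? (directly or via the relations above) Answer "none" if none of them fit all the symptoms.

Per-candidate check:
(A) TLS handshake storm — request latency up -; cache hit ratio down +; connection count growing +; GC pause time up +; log volume spike +
(B) connection leak — does not account for connection count growing
(C) lock contention on hot path — fails on request latency up, cache hit ratio down, connection count growing, GC pause time up (predicts GC pause time flat, not GC pause time up)
(D) unbounded retry amplification — request latency up -; cache hit ratio down +; connection count growing +; GC pause time up -; log volume spike -
(E) thread-pool exhaustion — request latency up -; cache hit ratio down -; connection count growing -; GC pause time up -; log volume spike +
(F) slow downstream dependency — request latency up -; cache hit ratio down -; connection count growing -; GC pause time up +; log volume spike -
(G) disk I/O saturation — does not account for request latency up, cache hit ratio down, connection count growing
No candidate is consistent with all observations.

none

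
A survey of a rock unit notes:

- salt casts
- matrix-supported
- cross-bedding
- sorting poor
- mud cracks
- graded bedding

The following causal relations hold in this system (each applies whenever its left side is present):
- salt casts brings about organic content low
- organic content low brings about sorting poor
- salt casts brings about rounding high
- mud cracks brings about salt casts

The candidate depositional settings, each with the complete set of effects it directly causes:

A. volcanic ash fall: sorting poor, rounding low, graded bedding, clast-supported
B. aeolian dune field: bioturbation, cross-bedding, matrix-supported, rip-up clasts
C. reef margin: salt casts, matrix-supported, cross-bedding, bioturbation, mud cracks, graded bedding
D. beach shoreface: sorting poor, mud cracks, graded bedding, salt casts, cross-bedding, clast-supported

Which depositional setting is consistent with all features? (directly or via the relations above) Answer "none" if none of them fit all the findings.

Per-candidate check:
(A) volcanic ash fall — salt casts -; matrix-supported -; cross-bedding -; sorting poor +; mud cracks -; graded bedding +
(B) aeolian dune field — does not account for salt casts, sorting poor, mud cracks, graded bedding
(C) reef margin — accounts for every observation (sorting poor via salt casts → organic content low → sorting poor)
(D) beach shoreface — salt casts +; matrix-supported -; cross-bedding +; sorting poor +; mud cracks +; graded bedding +
(C) alone accounts for all the evidence.

C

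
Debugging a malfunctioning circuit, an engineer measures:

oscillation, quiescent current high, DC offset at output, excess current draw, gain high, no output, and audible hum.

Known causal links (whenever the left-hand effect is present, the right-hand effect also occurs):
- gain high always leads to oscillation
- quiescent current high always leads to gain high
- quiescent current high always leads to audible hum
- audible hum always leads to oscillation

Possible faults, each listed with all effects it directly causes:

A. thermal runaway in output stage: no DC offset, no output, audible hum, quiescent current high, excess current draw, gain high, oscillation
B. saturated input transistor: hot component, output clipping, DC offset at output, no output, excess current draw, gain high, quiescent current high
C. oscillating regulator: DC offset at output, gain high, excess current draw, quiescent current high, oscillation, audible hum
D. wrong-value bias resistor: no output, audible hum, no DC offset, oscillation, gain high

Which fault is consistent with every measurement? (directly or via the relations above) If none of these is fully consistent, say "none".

Checking each candidate against the observations:
(A) thermal runaway in output stage — oscillation ✓; quiescent current high ✓; DC offset at output ✗; excess current draw ✓; gain high ✓; no output ✓; audible hum ✓
(B) saturated input transistor — accounts for every observation (oscillation via gain high → oscillation)
(C) oscillating regulator — oscillation ✓; quiescent current high ✓; DC offset at output ✓; excess current draw ✓; gain high ✓; no output ✗; audible hum ✓
(D) wrong-value bias resistor — oscillation ✓; quiescent current high ✗; DC offset at output ✗; excess current draw ✗; gain high ✓; no output ✓; audible hum ✓
Only (B) is consistent with every observation.

B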